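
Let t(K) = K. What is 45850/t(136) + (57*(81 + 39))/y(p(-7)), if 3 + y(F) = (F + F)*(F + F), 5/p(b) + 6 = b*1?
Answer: -69274805/27676 ≈ -2503.1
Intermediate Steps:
p(b) = 5/(-6 + b) (p(b) = 5/(-6 + b*1) = 5/(-6 + b))
y(F) = -3 + 4*F**2 (y(F) = -3 + (F + F)*(F + F) = -3 + (2*F)*(2*F) = -3 + 4*F**2)
45850/t(136) + (57*(81 + 39))/y(p(-7)) = 45850/136 + (57*(81 + 39))/(-3 + 4*(5/(-6 - 7))**2) = 45850*(1/136) + (57*120)/(-3 + 4*(5/(-13))**2) = 22925/68 + 6840/(-3 + 4*(5*(-1/13))**2) = 22925/68 + 6840/(-3 + 4*(-5/13)**2) = 22925/68 + 6840/(-3 + 4*(25/169)) = 22925/68 + 6840/(-3 + 100/169) = 22925/68 + 6840/(-407/169) = 22925/68 + 6840*(-169/407) = 22925/68 - 1155960/407 = -69274805/27676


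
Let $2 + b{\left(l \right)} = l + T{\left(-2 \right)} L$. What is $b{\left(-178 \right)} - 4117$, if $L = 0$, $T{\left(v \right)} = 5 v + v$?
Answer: $-4297$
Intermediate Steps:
$T{\left(v \right)} = 6 v$
$b{\left(l \right)} = -2 + l$ ($b{\left(l \right)} = -2 + \left(l + 6 \left(-2\right) 0\right) = -2 + \left(l - 0\right) = -2 + \left(l + 0\right) = -2 + l$)
$b{\left(-178 \right)} - 4117 = \left(-2 - 178\right) - 4117 = -180 - 4117 = -4297$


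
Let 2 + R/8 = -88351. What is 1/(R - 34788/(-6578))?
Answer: -253/178825134 ≈ -1.4148e-6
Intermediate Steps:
R = -706824 (R = -16 + 8*(-88351) = -16 - 706808 = -706824)
1/(R - 34788/(-6578)) = 1/(-706824 - 34788/(-6578)) = 1/(-706824 - 34788*(-1/6578)) = 1/(-706824 + 1338/253) = 1/(-178825134/253) = -253/178825134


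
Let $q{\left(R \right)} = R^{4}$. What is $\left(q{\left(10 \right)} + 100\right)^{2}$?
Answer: $102010000$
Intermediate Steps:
$\left(q{\left(10 \right)} + 100\right)^{2} = \left(10^{4} + 100\right)^{2} = \left(10000 + 100\right)^{2} = 10100^{2} = 102010000$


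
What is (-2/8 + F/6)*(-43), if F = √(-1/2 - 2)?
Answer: 43/4 - 43*I*√10/12 ≈ 10.75 - 11.331*I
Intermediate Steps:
F = I*√10/2 (F = √(-1*½ - 2) = √(-½ - 2) = √(-5/2) = I*√10/2 ≈ 1.5811*I)
(-2/8 + F/6)*(-43) = (-2/8 + (I*√10/2)/6)*(-43) = (-2*⅛ + (I*√10/2)*(⅙))*(-43) = (-¼ + I*√10/12)*(-43) = 43/4 - 43*I*√10/12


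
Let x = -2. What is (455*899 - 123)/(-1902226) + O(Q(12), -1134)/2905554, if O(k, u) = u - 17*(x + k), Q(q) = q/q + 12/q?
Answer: -99191839756/460585030267 ≈ -0.21536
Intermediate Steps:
Q(q) = 1 + 12/q
O(k, u) = 34 + u - 17*k (O(k, u) = u - 17*(-2 + k) = u + (34 - 17*k) = 34 + u - 17*k)
(455*899 - 123)/(-1902226) + O(Q(12), -1134)/2905554 = (455*899 - 123)/(-1902226) + (34 - 1134 - 17*(12 + 12)/12)/2905554 = (409045 - 123)*(-1/1902226) + (34 - 1134 - 17*24/12)*(1/2905554) = 408922*(-1/1902226) + (34 - 1134 - 17*2)*(1/2905554) = -204461/951113 + (34 - 1134 - 34)*(1/2905554) = -204461/951113 - 1134*1/2905554 = -204461/951113 - 189/484259 = -99191839756/460585030267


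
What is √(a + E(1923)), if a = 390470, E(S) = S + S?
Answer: 2*√98579 ≈ 627.95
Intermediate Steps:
E(S) = 2*S
√(a + E(1923)) = √(390470 + 2*1923) = √(390470 + 3846) = √394316 = 2*√98579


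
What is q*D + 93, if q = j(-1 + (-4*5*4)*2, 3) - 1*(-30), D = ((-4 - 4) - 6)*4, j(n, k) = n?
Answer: 7429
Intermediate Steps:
D = -56 (D = (-8 - 6)*4 = -14*4 = -56)
q = -131 (q = (-1 + (-4*5*4)*2) - 1*(-30) = (-1 - 20*4*2) + 30 = (-1 - 80*2) + 30 = (-1 - 160) + 30 = -161 + 30 = -131)
q*D + 93 = -131*(-56) + 93 = 7336 + 93 = 7429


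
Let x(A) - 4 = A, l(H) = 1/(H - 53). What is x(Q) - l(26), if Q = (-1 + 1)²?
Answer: 109/27 ≈ 4.0370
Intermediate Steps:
l(H) = 1/(-53 + H)
Q = 0 (Q = 0² = 0)
x(A) = 4 + A
x(Q) - l(26) = (4 + 0) - 1/(-53 + 26) = 4 - 1/(-27) = 4 - 1*(-1/27) = 4 + 1/27 = 109/27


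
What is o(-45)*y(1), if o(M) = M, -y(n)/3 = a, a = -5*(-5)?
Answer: 3375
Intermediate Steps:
a = 25
y(n) = -75 (y(n) = -3*25 = -75)
o(-45)*y(1) = -45*(-75) = 3375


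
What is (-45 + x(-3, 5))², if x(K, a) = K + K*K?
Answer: 1521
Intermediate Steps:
x(K, a) = K + K²
(-45 + x(-3, 5))² = (-45 - 3*(1 - 3))² = (-45 - 3*(-2))² = (-45 + 6)² = (-39)² = 1521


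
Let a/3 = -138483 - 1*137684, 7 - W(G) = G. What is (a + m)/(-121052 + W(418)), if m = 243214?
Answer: 585287/121463 ≈ 4.8186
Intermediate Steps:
W(G) = 7 - G
a = -828501 (a = 3*(-138483 - 1*137684) = 3*(-138483 - 137684) = 3*(-276167) = -828501)
(a + m)/(-121052 + W(418)) = (-828501 + 243214)/(-121052 + (7 - 1*418)) = -585287/(-121052 + (7 - 418)) = -585287/(-121052 - 411) = -585287/(-121463) = -585287*(-1/121463) = 585287/121463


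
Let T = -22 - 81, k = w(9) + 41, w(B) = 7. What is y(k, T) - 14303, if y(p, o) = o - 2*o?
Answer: -14200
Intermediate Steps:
k = 48 (k = 7 + 41 = 48)
T = -103
y(p, o) = -o (y(p, o) = o - 2*o = -o)
y(k, T) - 14303 = -1*(-103) - 14303 = 103 - 14303 = -14200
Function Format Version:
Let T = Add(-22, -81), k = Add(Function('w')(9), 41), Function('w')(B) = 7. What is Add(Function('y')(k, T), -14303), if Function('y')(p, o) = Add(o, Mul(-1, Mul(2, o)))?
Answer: -14200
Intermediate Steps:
k = 48 (k = Add(7, 41) = 48)
T = -103
Function('y')(p, o) = Mul(-1, o) (Function('y')(p, o) = Add(o, Mul(-2, o)) = Mul(-1, o))
Add(Function('y')(k, T), -14303) = Add(Mul(-1, -103), -14303) = Add(103, -14303) = -14200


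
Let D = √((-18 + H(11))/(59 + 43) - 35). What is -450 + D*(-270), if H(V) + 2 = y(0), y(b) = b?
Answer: -450 - 90*I*√91545/17 ≈ -450.0 - 1601.8*I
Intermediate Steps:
H(V) = -2 (H(V) = -2 + 0 = -2)
D = I*√91545/51 (D = √((-18 - 2)/(59 + 43) - 35) = √(-20/102 - 35) = √(-20*1/102 - 35) = √(-10/51 - 35) = √(-1795/51) = I*√91545/51 ≈ 5.9326*I)
-450 + D*(-270) = -450 + (I*√91545/51)*(-270) = -450 - 90*I*√91545/17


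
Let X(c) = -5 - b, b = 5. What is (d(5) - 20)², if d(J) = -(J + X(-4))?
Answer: 225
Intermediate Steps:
X(c) = -10 (X(c) = -5 - 1*5 = -5 - 5 = -10)
d(J) = 10 - J (d(J) = -(J - 10) = -(-10 + J) = 10 - J)
(d(5) - 20)² = ((10 - 1*5) - 20)² = ((10 - 5) - 20)² = (5 - 20)² = (-15)² = 225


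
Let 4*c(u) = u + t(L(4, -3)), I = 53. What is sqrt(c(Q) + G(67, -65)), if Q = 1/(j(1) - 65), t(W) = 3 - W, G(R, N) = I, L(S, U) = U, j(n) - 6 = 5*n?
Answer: sqrt(70626)/36 ≈ 7.3821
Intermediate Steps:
j(n) = 6 + 5*n
G(R, N) = 53
Q = -1/54 (Q = 1/((6 + 5*1) - 65) = 1/((6 + 5) - 65) = 1/(11 - 65) = 1/(-54) = -1/54 ≈ -0.018519)
c(u) = 3/2 + u/4 (c(u) = (u + (3 - 1*(-3)))/4 = (u + (3 + 3))/4 = (u + 6)/4 = (6 + u)/4 = 3/2 + u/4)
sqrt(c(Q) + G(67, -65)) = sqrt((3/2 + (1/4)*(-1/54)) + 53) = sqrt((3/2 - 1/216) + 53) = sqrt(323/216 + 53) = sqrt(11771/216) = sqrt(70626)/36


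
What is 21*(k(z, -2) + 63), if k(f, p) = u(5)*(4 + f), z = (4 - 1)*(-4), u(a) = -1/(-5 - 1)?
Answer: 1295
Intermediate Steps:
u(a) = 1/6 (u(a) = -1/(-6) = -1*(-1/6) = 1/6)
z = -12 (z = 3*(-4) = -12)
k(f, p) = 2/3 + f/6 (k(f, p) = (4 + f)/6 = 2/3 + f/6)
21*(k(z, -2) + 63) = 21*((2/3 + (1/6)*(-12)) + 63) = 21*((2/3 - 2) + 63) = 21*(-4/3 + 63) = 21*(185/3) = 1295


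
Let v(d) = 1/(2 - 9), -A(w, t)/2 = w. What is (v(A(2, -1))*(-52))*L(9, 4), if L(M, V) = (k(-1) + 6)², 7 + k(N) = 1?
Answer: 0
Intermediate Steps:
k(N) = -6 (k(N) = -7 + 1 = -6)
L(M, V) = 0 (L(M, V) = (-6 + 6)² = 0² = 0)
A(w, t) = -2*w
v(d) = -⅐ (v(d) = 1/(-7) = -⅐)
(v(A(2, -1))*(-52))*L(9, 4) = -⅐*(-52)*0 = (52/7)*0 = 0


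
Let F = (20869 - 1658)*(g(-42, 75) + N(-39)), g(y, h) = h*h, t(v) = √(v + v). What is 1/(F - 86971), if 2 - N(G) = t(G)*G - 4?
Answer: 54045085/5863634844997649 - 749229*I*√78/11727269689995298 ≈ 9.217e-9 - 5.6424e-10*I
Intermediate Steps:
t(v) = √2*√v (t(v) = √(2*v) = √2*√v)
N(G) = 6 - √2*G^(3/2) (N(G) = 2 - ((√2*√G)*G - 4) = 2 - (√2*G^(3/2) - 4) = 2 - (-4 + √2*G^(3/2)) = 2 + (4 - √2*G^(3/2)) = 6 - √2*G^(3/2))
g(y, h) = h²
F = 108177141 + 749229*I*√78 (F = (20869 - 1658)*(75² + (6 - √2*(-39)^(3/2))) = 19211*(5625 + (6 - √2*(-39*I*√39))) = 19211*(5625 + (6 + 39*I*√78)) = 19211*(5631 + 39*I*√78) = 108177141 + 749229*I*√78 ≈ 1.0818e+8 + 6.617e+6*I)
1/(F - 86971) = 1/((108177141 + 749229*I*√78) - 86971) = 1/(108090170 + 749229*I*√78)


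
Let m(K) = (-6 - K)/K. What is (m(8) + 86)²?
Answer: 113569/16 ≈ 7098.1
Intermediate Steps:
m(K) = (-6 - K)/K
(m(8) + 86)² = ((-6 - 1*8)/8 + 86)² = ((-6 - 8)/8 + 86)² = ((⅛)*(-14) + 86)² = (-7/4 + 86)² = (337/4)² = 113569/16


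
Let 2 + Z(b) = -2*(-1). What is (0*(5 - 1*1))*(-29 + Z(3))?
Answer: 0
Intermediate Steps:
Z(b) = 0 (Z(b) = -2 - 2*(-1) = -2 + 2 = 0)
(0*(5 - 1*1))*(-29 + Z(3)) = (0*(5 - 1*1))*(-29 + 0) = (0*(5 - 1))*(-29) = (0*4)*(-29) = 0*(-29) = 0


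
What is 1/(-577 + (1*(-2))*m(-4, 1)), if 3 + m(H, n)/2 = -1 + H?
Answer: -1/545 ≈ -0.0018349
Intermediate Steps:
m(H, n) = -8 + 2*H (m(H, n) = -6 + 2*(-1 + H) = -6 + (-2 + 2*H) = -8 + 2*H)
1/(-577 + (1*(-2))*m(-4, 1)) = 1/(-577 + (1*(-2))*(-8 + 2*(-4))) = 1/(-577 - 2*(-8 - 8)) = 1/(-577 - 2*(-16)) = 1/(-577 + 32) = 1/(-545) = -1/545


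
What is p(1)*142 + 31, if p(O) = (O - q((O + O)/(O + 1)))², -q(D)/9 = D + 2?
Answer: 111359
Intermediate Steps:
q(D) = -18 - 9*D (q(D) = -9*(D + 2) = -9*(2 + D) = -18 - 9*D)
p(O) = (18 + O + 18*O/(1 + O))² (p(O) = (O - (-18 - 9*(O + O)/(O + 1)))² = (O - (-18 - 9*2*O/(1 + O)))² = (O - (-18 - 18*O/(1 + O)))² = (O + (18 + 18*O/(1 + O)))² = (18 + O + 18*O/(1 + O))²)
p(1)*142 + 31 = ((18 + 1² + 37*1)²/(1 + 1)²)*142 + 31 = ((18 + 1 + 37)²/2²)*142 + 31 = ((¼)*56²)*142 + 31 = ((¼)*3136)*142 + 31 = 784*142 + 31 = 111328 + 31 = 111359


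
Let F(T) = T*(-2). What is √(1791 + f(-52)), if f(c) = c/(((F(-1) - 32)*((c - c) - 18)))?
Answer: 2*√906645/45 ≈ 42.319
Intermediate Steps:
F(T) = -2*T
f(c) = c/540 (f(c) = c/(((-2*(-1) - 32)*((c - c) - 18))) = c/(((2 - 32)*(0 - 18))) = c/((-30*(-18))) = c/540)
√(1791 + f(-52)) = √(1791 + (1/540)*(-52)) = √(1791 - 13/135) = √(241772/135) = 2*√906645/45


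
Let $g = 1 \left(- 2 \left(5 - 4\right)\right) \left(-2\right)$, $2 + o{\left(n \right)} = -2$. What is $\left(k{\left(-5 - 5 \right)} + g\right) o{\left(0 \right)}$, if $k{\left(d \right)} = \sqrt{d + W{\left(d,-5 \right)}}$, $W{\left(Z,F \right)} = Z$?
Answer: $-16 - 8 i \sqrt{5} \approx -16.0 - 17.889 i$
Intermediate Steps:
$o{\left(n \right)} = -4$ ($o{\left(n \right)} = -2 - 2 = -4$)
$k{\left(d \right)} = \sqrt{2} \sqrt{d}$ ($k{\left(d \right)} = \sqrt{d + d} = \sqrt{2 d} = \sqrt{2} \sqrt{d}$)
$g = 4$ ($g = 1 \left(\left(-2\right) 1\right) \left(-2\right) = 1 \left(-2\right) \left(-2\right) = \left(-2\right) \left(-2\right) = 4$)
$\left(k{\left(-5 - 5 \right)} + g\right) o{\left(0 \right)} = \left(\sqrt{2} \sqrt{-5 - 5} + 4\right) \left(-4\right) = \left(\sqrt{2} \sqrt{-10} + 4\right) \left(-4\right) = \left(\sqrt{2} i \sqrt{10} + 4\right) \left(-4\right) = \left(2 i \sqrt{5} + 4\right) \left(-4\right) = \left(4 + 2 i \sqrt{5}\right) \left(-4\right) = -16 - 8 i \sqrt{5}$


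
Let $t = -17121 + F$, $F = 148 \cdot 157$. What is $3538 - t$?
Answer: $-2577$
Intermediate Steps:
$F = 23236$
$t = 6115$ ($t = -17121 + 23236 = 6115$)
$3538 - t = 3538 - 6115 = -2577$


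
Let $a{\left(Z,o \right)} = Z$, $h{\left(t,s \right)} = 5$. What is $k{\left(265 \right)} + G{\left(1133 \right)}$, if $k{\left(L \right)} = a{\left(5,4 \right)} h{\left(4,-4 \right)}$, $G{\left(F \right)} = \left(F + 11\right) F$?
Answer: $1296177$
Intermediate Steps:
$G{\left(F \right)} = F \left(11 + F\right)$ ($G{\left(F \right)} = \left(11 + F\right) F = F \left(11 + F\right)$)
$k{\left(L \right)} = 25$ ($k{\left(L \right)} = 5 \cdot 5 = 25$)
$k{\left(265 \right)} + G{\left(1133 \right)} = 25 + 1133 \left(11 + 1133\right) = 25 + 1133 \cdot 1144 = 25 + 1296152 = 1296177$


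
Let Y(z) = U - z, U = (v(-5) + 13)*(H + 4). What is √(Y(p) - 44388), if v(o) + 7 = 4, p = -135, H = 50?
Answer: 3*I*√4857 ≈ 209.08*I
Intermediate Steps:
v(o) = -3 (v(o) = -7 + 4 = -3)
U = 540 (U = (-3 + 13)*(50 + 4) = 10*54 = 540)
Y(z) = 540 - z
√(Y(p) - 44388) = √((540 - 1*(-135)) - 44388) = √((540 + 135) - 44388) = √(675 - 44388) = √(-43713) = 3*I*√4857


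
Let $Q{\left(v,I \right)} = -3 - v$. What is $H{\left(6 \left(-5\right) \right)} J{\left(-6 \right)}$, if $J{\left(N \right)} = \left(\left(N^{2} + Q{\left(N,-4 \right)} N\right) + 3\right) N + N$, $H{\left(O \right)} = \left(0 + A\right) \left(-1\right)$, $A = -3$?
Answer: $-396$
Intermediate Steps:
$H{\left(O \right)} = 3$ ($H{\left(O \right)} = \left(0 - 3\right) \left(-1\right) = \left(-3\right) \left(-1\right) = 3$)
$J{\left(N \right)} = N + N \left(3 + N^{2} + N \left(-3 - N\right)\right)$ ($J{\left(N \right)} = \left(\left(N^{2} + \left(-3 - N\right) N\right) + 3\right) N + N = \left(\left(N^{2} + N \left(-3 - N\right)\right) + 3\right) N + N = \left(3 + N^{2} + N \left(-3 - N\right)\right) N + N = N \left(3 + N^{2} + N \left(-3 - N\right)\right) + N = N + N \left(3 + N^{2} + N \left(-3 - N\right)\right)$)
$H{\left(6 \left(-5\right) \right)} J{\left(-6 \right)} = 3 \left(- 6 \left(4 - -18\right)\right) = 3 \left(- 6 \left(4 + 18\right)\right) = 3 \left(\left(-6\right) 22\right) = 3 \left(-132\right) = -396$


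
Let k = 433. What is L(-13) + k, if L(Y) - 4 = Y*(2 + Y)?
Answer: 580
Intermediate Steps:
L(Y) = 4 + Y*(2 + Y)
L(-13) + k = (4 + (-13)² + 2*(-13)) + 433 = (4 + 169 - 26) + 433 = 147 + 433 = 580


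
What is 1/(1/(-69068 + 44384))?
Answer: -24684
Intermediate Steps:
1/(1/(-69068 + 44384)) = 1/(1/(-24684)) = 1/(-1/24684) = -24684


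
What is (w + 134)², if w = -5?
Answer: 16641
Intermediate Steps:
(w + 134)² = (-5 + 134)² = 129² = 16641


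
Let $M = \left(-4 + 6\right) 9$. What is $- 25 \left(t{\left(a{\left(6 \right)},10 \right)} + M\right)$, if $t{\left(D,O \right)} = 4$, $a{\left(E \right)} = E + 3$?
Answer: $-550$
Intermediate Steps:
$a{\left(E \right)} = 3 + E$
$M = 18$ ($M = 2 \cdot 9 = 18$)
$- 25 \left(t{\left(a{\left(6 \right)},10 \right)} + M\right) = - 25 \left(4 + 18\right) = \left(-25\right) 22 = -550$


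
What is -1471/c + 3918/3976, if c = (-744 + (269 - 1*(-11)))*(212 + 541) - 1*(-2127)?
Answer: 683216483/690362820 ≈ 0.98965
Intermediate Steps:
c = -347265 (c = (-744 + (269 + 11))*753 + 2127 = (-744 + 280)*753 + 2127 = -464*753 + 2127 = -349392 + 2127 = -347265)
-1471/c + 3918/3976 = -1471/(-347265) + 3918/3976 = -1471*(-1/347265) + 3918*(1/3976) = 1471/347265 + 1959/1988 = 683216483/690362820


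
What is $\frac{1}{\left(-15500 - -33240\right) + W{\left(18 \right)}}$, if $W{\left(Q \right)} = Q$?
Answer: $\frac{1}{17758} \approx 5.6313 \cdot 10^{-5}$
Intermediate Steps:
$\frac{1}{\left(-15500 - -33240\right) + W{\left(18 \right)}} = \frac{1}{\left(-15500 - -33240\right) + 18} = \frac{1}{\left(-15500 + 33240\right) + 18} = \frac{1}{17740 + 18} = \frac{1}{17758}$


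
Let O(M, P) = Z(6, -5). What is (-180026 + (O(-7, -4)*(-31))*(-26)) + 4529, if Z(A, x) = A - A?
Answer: -175497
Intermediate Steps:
Z(A, x) = 0
O(M, P) = 0
(-180026 + (O(-7, -4)*(-31))*(-26)) + 4529 = (-180026 + (0*(-31))*(-26)) + 4529 = (-180026 + 0*(-26)) + 4529 = (-180026 + 0) + 4529 = -180026 + 4529 = -175497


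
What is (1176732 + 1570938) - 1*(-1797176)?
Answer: 4544846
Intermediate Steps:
(1176732 + 1570938) - 1*(-1797176) = 2747670 + 1797176 = 4544846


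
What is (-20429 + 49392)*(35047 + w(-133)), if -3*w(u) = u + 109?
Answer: 1015297965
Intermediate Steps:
w(u) = -109/3 - u/3 (w(u) = -(u + 109)/3 = -(109 + u)/3 = -109/3 - u/3)
(-20429 + 49392)*(35047 + w(-133)) = (-20429 + 49392)*(35047 + (-109/3 - ⅓*(-133))) = 28963*(35047 + (-109/3 + 133/3)) = 28963*(35047 + 8) = 28963*35055 = 1015297965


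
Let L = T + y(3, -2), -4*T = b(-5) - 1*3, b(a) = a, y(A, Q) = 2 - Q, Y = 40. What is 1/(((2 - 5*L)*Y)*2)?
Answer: -1/2240 ≈ -0.00044643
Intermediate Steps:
T = 2 (T = -(-5 - 1*3)/4 = -(-5 - 3)/4 = -¼*(-8) = 2)
L = 6 (L = 2 + (2 - 1*(-2)) = 2 + (2 + 2) = 2 + 4 = 6)
1/(((2 - 5*L)*Y)*2) = 1/(((2 - 5*6)*40)*2) = 1/(((2 - 30)*40)*2) = 1/(-28*40*2) = 1/(-1120*2) = 1/(-2240) = -1/2240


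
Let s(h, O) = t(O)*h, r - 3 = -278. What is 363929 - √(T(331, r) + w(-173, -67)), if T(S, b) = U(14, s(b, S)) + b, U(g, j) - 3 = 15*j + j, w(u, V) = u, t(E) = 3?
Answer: 363929 - I*√13645 ≈ 3.6393e+5 - 116.81*I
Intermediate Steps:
r = -275 (r = 3 - 278 = -275)
s(h, O) = 3*h
U(g, j) = 3 + 16*j (U(g, j) = 3 + (15*j + j) = 3 + 16*j)
T(S, b) = 3 + 49*b (T(S, b) = (3 + 16*(3*b)) + b = (3 + 48*b) + b = 3 + 49*b)
363929 - √(T(331, r) + w(-173, -67)) = 363929 - √((3 + 49*(-275)) - 173) = 363929 - √((3 - 13475) - 173) = 363929 - √(-13472 - 173) = 363929 - √(-13645) = 363929 - I*√13645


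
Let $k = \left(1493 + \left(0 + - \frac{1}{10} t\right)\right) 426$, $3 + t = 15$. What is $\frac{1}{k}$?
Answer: $\frac{5}{3177534} \approx 1.5735 \cdot 10^{-6}$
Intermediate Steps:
$t = 12$ ($t = -3 + 15 = 12$)
$k = \frac{3177534}{5}$ ($k = \left(1493 + \left(0 + - \frac{1}{10} \cdot 12\right)\right) 426 = \left(1493 + \left(0 + \left(-1\right) \frac{1}{10} \cdot 12\right)\right) 426 = \left(1493 + \left(0 - \frac{6}{5}\right)\right) 426 = \left(1493 - \frac{6}{5}\right) 426 = \frac{7459}{5} \cdot 426 = \frac{3177534}{5} \approx 6.3551 \cdot 10^{5}$)
$\frac{1}{k} = \frac{1}{\frac{3177534}{5}} = \frac{5}{3177534}$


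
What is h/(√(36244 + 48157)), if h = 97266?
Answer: 97266*√84401/84401 ≈ 334.80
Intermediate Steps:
h/(√(36244 + 48157)) = 97266/(√(36244 + 48157)) = 97266/(√84401) = 97266*(√84401/84401) = 97266*√84401/84401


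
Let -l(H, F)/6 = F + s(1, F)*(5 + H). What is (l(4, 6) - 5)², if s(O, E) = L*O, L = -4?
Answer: 30625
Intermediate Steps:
s(O, E) = -4*O
l(H, F) = 120 - 6*F + 24*H (l(H, F) = -6*(F + (-4*1)*(5 + H)) = -6*(F - 4*(5 + H)) = -6*(F + (-20 - 4*H)) = -6*(-20 + F - 4*H) = 120 - 6*F + 24*H)
(l(4, 6) - 5)² = ((120 - 6*6 + 24*4) - 5)² = ((120 - 36 + 96) - 5)² = (180 - 5)² = 175² = 30625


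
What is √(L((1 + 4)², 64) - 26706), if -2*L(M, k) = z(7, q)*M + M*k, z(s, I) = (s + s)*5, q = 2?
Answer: I*√28381 ≈ 168.47*I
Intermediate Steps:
z(s, I) = 10*s (z(s, I) = (2*s)*5 = 10*s)
L(M, k) = -35*M - M*k/2 (L(M, k) = -((10*7)*M + M*k)/2 = -(70*M + M*k)/2 = -35*M - M*k/2)
√(L((1 + 4)², 64) - 26706) = √(-(1 + 4)²*(70 + 64)/2 - 26706) = √(-½*5²*134 - 26706) = √(-½*25*134 - 26706) = √(-1675 - 26706) = √(-28381) = I*√28381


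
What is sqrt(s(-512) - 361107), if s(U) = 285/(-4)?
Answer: I*sqrt(1444713)/2 ≈ 600.98*I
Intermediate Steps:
s(U) = -285/4 (s(U) = 285*(-1/4) = -285/4)
sqrt(s(-512) - 361107) = sqrt(-285/4 - 361107) = sqrt(-1444713/4) = I*sqrt(1444713)/2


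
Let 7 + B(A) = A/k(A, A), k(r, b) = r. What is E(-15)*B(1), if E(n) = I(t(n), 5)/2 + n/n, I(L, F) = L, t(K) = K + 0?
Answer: 39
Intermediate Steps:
t(K) = K
E(n) = 1 + n/2 (E(n) = n/2 + n/n = n*(½) + 1 = n/2 + 1 = 1 + n/2)
B(A) = -6 (B(A) = -7 + A/A = -7 + 1 = -6)
E(-15)*B(1) = (1 + (½)*(-15))*(-6) = (1 - 15/2)*(-6) = -13/2*(-6) = 39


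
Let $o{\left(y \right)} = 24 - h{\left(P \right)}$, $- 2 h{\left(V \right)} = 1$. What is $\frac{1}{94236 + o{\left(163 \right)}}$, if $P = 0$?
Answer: $\frac{2}{188521} \approx 1.0609 \cdot 10^{-5}$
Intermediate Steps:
$h{\left(V \right)} = - \frac{1}{2}$ ($h{\left(V \right)} = \left(- \frac{1}{2}\right) 1 = - \frac{1}{2}$)
$o{\left(y \right)} = \frac{49}{2}$ ($o{\left(y \right)} = 24 - - \frac{1}{2} = 24 + \frac{1}{2} = \frac{49}{2}$)
$\frac{1}{94236 + o{\left(163 \right)}} = \frac{1}{94236 + \frac{49}{2}} = \frac{1}{\frac{188521}{2}} = \frac{2}{188521}$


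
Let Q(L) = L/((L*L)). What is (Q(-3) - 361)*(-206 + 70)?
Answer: 147424/3 ≈ 49141.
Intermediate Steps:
Q(L) = 1/L (Q(L) = L/(L²) = L/L² = 1/L)
(Q(-3) - 361)*(-206 + 70) = (1/(-3) - 361)*(-206 + 70) = (-⅓ - 361)*(-136) = -1084/3*(-136) = 147424/3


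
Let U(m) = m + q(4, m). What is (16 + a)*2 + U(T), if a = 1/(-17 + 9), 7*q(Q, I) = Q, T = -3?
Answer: 821/28 ≈ 29.321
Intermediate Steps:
q(Q, I) = Q/7
U(m) = 4/7 + m (U(m) = m + (1/7)*4 = m + 4/7 = 4/7 + m)
a = -1/8 (a = 1/(-8) = -1/8 ≈ -0.12500)
(16 + a)*2 + U(T) = (16 - 1/8)*2 + (4/7 - 3) = (127/8)*2 - 17/7 = 127/4 - 17/7 = 821/28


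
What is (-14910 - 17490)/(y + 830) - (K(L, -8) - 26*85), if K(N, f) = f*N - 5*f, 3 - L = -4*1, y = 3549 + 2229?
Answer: 917313/413 ≈ 2221.1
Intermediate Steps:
y = 5778
L = 7 (L = 3 - (-4) = 3 - 1*(-4) = 3 + 4 = 7)
K(N, f) = -5*f + N*f (K(N, f) = N*f - 5*f = -5*f + N*f)
(-14910 - 17490)/(y + 830) - (K(L, -8) - 26*85) = (-14910 - 17490)/(5778 + 830) - (-8*(-5 + 7) - 26*85) = -32400/6608 - (-8*2 - 2210) = -32400*1/6608 - (-16 - 2210) = -2025/413 - 1*(-2226) = -2025/413 + 2226 = 917313/413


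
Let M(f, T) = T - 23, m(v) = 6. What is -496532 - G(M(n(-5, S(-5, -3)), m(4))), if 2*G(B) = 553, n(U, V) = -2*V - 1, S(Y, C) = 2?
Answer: -993617/2 ≈ -4.9681e+5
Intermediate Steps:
n(U, V) = -1 - 2*V
M(f, T) = -23 + T
G(B) = 553/2 (G(B) = (½)*553 = 553/2)
-496532 - G(M(n(-5, S(-5, -3)), m(4))) = -496532 - 1*553/2 = -496532 - 553/2 = -993617/2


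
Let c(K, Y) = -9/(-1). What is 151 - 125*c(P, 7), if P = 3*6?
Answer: -974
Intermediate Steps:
P = 18
c(K, Y) = 9 (c(K, Y) = -9*(-1) = 9)
151 - 125*c(P, 7) = 151 - 125*9 = 151 - 1125 = -974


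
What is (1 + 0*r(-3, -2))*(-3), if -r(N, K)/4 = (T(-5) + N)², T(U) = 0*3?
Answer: -3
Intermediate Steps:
T(U) = 0
r(N, K) = -4*N² (r(N, K) = -4*(0 + N)² = -4*N²)
(1 + 0*r(-3, -2))*(-3) = (1 + 0*(-4*(-3)²))*(-3) = (1 + 0*(-4*9))*(-3) = (1 + 0*(-36))*(-3) = (1 + 0)*(-3) = 1*(-3) = -3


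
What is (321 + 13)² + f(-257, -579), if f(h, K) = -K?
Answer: 112135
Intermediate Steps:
(321 + 13)² + f(-257, -579) = (321 + 13)² - 1*(-579) = 334² + 579 = 111556 + 579 = 112135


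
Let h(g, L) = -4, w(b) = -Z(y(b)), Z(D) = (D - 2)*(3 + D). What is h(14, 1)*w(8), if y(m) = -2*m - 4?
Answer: 1496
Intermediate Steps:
y(m) = -4 - 2*m
Z(D) = (-2 + D)*(3 + D)
w(b) = 10 - (-4 - 2*b)² + 2*b (w(b) = -(-6 + (-4 - 2*b) + (-4 - 2*b)²) = -(-10 + (-4 - 2*b)² - 2*b) = 10 - (-4 - 2*b)² + 2*b)
h(14, 1)*w(8) = -4*(10 - 4*(2 + 8)² + 2*8) = -4*(10 - 4*10² + 16) = -4*(10 - 4*100 + 16) = -4*(10 - 400 + 16) = -4*(-374) = 1496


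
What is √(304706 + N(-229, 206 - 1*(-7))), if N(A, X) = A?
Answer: √304477 ≈ 551.79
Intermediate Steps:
√(304706 + N(-229, 206 - 1*(-7))) = √(304706 - 229) = √304477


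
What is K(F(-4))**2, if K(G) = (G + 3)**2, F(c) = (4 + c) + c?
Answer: 1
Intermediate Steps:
F(c) = 4 + 2*c
K(G) = (3 + G)**2
K(F(-4))**2 = ((3 + (4 + 2*(-4)))**2)**2 = ((3 + (4 - 8))**2)**2 = ((3 - 4)**2)**2 = ((-1)**2)**2 = 1**2 = 1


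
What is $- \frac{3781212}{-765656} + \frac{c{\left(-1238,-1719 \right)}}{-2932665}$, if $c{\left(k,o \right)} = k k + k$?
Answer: $\frac{2479124474411}{561353138310} \approx 4.4163$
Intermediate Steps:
$c{\left(k,o \right)} = k + k^{2}$ ($c{\left(k,o \right)} = k^{2} + k = k + k^{2}$)
$- \frac{3781212}{-765656} + \frac{c{\left(-1238,-1719 \right)}}{-2932665} = - \frac{3781212}{-765656} + \frac{\left(-1238\right) \left(1 - 1238\right)}{-2932665} = \left(-3781212\right) \left(- \frac{1}{765656}\right) + \left(-1238\right) \left(-1237\right) \left(- \frac{1}{2932665}\right) = \frac{945303}{191414} + 1531406 \left(- \frac{1}{2932665}\right) = \frac{945303}{191414} - \frac{1531406}{2932665} = \frac{2479124474411}{561353138310}$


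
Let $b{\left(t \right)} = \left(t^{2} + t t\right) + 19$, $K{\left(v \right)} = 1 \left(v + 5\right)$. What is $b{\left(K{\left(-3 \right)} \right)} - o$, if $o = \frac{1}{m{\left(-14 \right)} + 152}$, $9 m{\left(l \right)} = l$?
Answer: $\frac{36549}{1354} \approx 26.993$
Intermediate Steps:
$K{\left(v \right)} = 5 + v$ ($K{\left(v \right)} = 1 \left(5 + v\right) = 5 + v$)
$m{\left(l \right)} = \frac{l}{9}$
$b{\left(t \right)} = 19 + 2 t^{2}$ ($b{\left(t \right)} = \left(t^{2} + t^{2}\right) + 19 = 2 t^{2} + 19 = 19 + 2 t^{2}$)
$o = \frac{9}{1354}$ ($o = \frac{1}{\frac{1}{9} \left(-14\right) + 152} = \frac{1}{- \frac{14}{9} + 152} = \frac{1}{\frac{1354}{9}} = \frac{9}{1354} \approx 0.006647$)
$b{\left(K{\left(-3 \right)} \right)} - o = \left(19 + 2 \left(5 - 3\right)^{2}\right) - \frac{9}{1354} = \left(19 + 2 \cdot 2^{2}\right) - \frac{9}{1354} = \left(19 + 2 \cdot 4\right) - \frac{9}{1354} = \left(19 + 8\right) - \frac{9}{1354} = 27 - \frac{9}{1354} = \frac{36549}{1354}$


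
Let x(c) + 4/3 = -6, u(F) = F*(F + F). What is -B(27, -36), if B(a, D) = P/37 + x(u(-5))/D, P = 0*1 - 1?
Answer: -353/1998 ≈ -0.17668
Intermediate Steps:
u(F) = 2*F**2 (u(F) = F*(2*F) = 2*F**2)
P = -1 (P = 0 - 1 = -1)
x(c) = -22/3 (x(c) = -4/3 - 6 = -22/3)
B(a, D) = -1/37 - 22/(3*D)
-B(27, -36) = -(-814 - 3*(-36))/(111*(-36)) = -(-1)*(-814 + 108)/(111*36) = -(-1)*(-706)/(111*36) = -1*353/1998 = -353/1998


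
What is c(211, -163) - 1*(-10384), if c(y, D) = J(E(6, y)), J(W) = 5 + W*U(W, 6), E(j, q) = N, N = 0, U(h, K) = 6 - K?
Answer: 10389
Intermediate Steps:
E(j, q) = 0
J(W) = 5 (J(W) = 5 + W*(6 - 1*6) = 5 + W*(6 - 6) = 5 + W*0 = 5 + 0 = 5)
c(y, D) = 5
c(211, -163) - 1*(-10384) = 5 - 1*(-10384) = 5 + 10384 = 10389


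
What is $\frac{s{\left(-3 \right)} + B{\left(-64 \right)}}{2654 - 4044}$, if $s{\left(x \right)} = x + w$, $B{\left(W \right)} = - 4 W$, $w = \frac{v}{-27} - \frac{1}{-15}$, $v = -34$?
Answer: $- \frac{17167}{93825} \approx -0.18297$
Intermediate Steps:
$w = \frac{179}{135}$ ($w = - \frac{34}{-27} - \frac{1}{-15} = \left(-34\right) \left(- \frac{1}{27}\right) - - \frac{1}{15} = \frac{34}{27} + \frac{1}{15} = \frac{179}{135} \approx 1.3259$)
$s{\left(x \right)} = \frac{179}{135} + x$ ($s{\left(x \right)} = x + \frac{179}{135} = \frac{179}{135} + x$)
$\frac{s{\left(-3 \right)} + B{\left(-64 \right)}}{2654 - 4044} = \frac{\left(\frac{179}{135} - 3\right) - -256}{2654 - 4044} = \frac{- \frac{226}{135} + 256}{-1390} = \frac{34334}{135} \left(- \frac{1}{1390}\right) = - \frac{17167}{93825}$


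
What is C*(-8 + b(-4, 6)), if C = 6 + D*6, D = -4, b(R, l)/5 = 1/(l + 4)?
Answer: 135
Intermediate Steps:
b(R, l) = 5/(4 + l) (b(R, l) = 5/(l + 4) = 5/(4 + l))
C = -18 (C = 6 - 4*6 = 6 - 24 = -18)
C*(-8 + b(-4, 6)) = -18*(-8 + 5/(4 + 6)) = -18*(-8 + 5/10) = -18*(-8 + 5*(⅒)) = -18*(-8 + ½) = -18*(-15/2) = 135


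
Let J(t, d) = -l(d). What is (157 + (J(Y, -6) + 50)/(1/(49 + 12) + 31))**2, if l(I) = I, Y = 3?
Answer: 5642263225/223729 ≈ 25219.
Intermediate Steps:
J(t, d) = -d
(157 + (J(Y, -6) + 50)/(1/(49 + 12) + 31))**2 = (157 + (-1*(-6) + 50)/(1/(49 + 12) + 31))**2 = (157 + (6 + 50)/(1/61 + 31))**2 = (157 + 56/(1/61 + 31))**2 = (157 + 56/(1892/61))**2 = (157 + 56*(61/1892))**2 = (157 + 854/473)**2 = (75115/473)**2 = 5642263225/223729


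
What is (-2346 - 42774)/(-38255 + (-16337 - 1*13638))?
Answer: 4512/6823 ≈ 0.66129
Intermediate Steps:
(-2346 - 42774)/(-38255 + (-16337 - 1*13638)) = -45120/(-38255 + (-16337 - 13638)) = -45120/(-38255 - 29975) = -45120/(-68230) = -45120*(-1/68230) = 4512/6823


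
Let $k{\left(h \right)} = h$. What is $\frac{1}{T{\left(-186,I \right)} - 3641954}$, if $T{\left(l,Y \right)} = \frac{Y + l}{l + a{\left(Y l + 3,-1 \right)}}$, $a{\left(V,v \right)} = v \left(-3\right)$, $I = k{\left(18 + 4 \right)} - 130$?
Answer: $- \frac{61}{222159096} \approx -2.7458 \cdot 10^{-7}$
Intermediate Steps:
$I = -108$ ($I = \left(18 + 4\right) - 130 = 22 - 130 = -108$)
$a{\left(V,v \right)} = - 3 v$
$T{\left(l,Y \right)} = \frac{Y + l}{3 + l}$ ($T{\left(l,Y \right)} = \frac{Y + l}{l - -3} = \frac{Y + l}{l + 3} = \frac{Y + l}{3 + l}$)
$\frac{1}{T{\left(-186,I \right)} - 3641954} = \frac{1}{\frac{-108 - 186}{3 - 186} - 3641954} = \frac{1}{\frac{1}{-183} \left(-294\right) - 3641954} = \frac{1}{\left(- \frac{1}{183}\right) \left(-294\right) - 3641954} = \frac{1}{\frac{98}{61} - 3641954} = \frac{1}{- \frac{222159096}{61}} = - \frac{61}{222159096}$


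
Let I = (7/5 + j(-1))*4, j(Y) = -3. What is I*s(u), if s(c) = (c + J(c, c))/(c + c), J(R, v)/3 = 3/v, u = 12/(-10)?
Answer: -116/5 ≈ -23.200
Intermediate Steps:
u = -6/5 (u = 12*(-⅒) = -6/5 ≈ -1.2000)
J(R, v) = 9/v (J(R, v) = 3*(3/v) = 9/v)
s(c) = (c + 9/c)/(2*c) (s(c) = (c + 9/c)/(c + c) = (c + 9/c)/((2*c)) = (c + 9/c)*(1/(2*c)) = (c + 9/c)/(2*c))
I = -32/5 (I = (7/5 - 3)*4 = -8/5*4 = -32/5 ≈ -6.4000)
I*s(u) = -16*(9 + (-6/5)²)/(5*(-6/5)²) = -16*25*(9 + 36/25)/(5*36) = -16*25*261/(5*36*25) = -32/5*29/8 = -116/5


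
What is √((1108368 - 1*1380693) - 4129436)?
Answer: I*√4401761 ≈ 2098.0*I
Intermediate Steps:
√((1108368 - 1*1380693) - 4129436) = √((1108368 - 1380693) - 4129436) = √(-272325 - 4129436) = √(-4401761) = I*√4401761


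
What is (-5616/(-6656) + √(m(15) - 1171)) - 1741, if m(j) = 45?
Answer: -55685/32 + I*√1126 ≈ -1740.2 + 33.556*I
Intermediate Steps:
(-5616/(-6656) + √(m(15) - 1171)) - 1741 = (-5616/(-6656) + √(45 - 1171)) - 1741 = (-5616*(-1/6656) + √(-1126)) - 1741 = (27/32 + I*√1126) - 1741 = -55685/32 + I*√1126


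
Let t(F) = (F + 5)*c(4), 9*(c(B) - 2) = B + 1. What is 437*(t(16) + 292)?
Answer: 453169/3 ≈ 1.5106e+5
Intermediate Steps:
c(B) = 19/9 + B/9 (c(B) = 2 + (B + 1)/9 = 2 + (1 + B)/9 = 2 + (⅑ + B/9) = 19/9 + B/9)
t(F) = 115/9 + 23*F/9 (t(F) = (F + 5)*(19/9 + (⅑)*4) = (5 + F)*(19/9 + 4/9) = (5 + F)*(23/9) = 115/9 + 23*F/9)
437*(t(16) + 292) = 437*((115/9 + (23/9)*16) + 292) = 437*((115/9 + 368/9) + 292) = 437*(161/3 + 292) = 437*(1037/3) = 453169/3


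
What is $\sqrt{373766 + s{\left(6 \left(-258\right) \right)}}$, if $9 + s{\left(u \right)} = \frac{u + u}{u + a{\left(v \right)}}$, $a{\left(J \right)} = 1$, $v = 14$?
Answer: $\frac{5 \sqrt{35779336229}}{1547} \approx 611.36$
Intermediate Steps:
$s{\left(u \right)} = -9 + \frac{2 u}{1 + u}$ ($s{\left(u \right)} = -9 + \frac{u + u}{u + 1} = -9 + \frac{2 u}{1 + u}$)
$\sqrt{373766 + s{\left(6 \left(-258\right) \right)}} = \sqrt{373766 + \frac{-9 - 7 \cdot 6 \left(-258\right)}{1 + 6 \left(-258\right)}} = \sqrt{373766 + \frac{-9 - -10836}{1 - 1548}} = \sqrt{373766 + \frac{-9 + 10836}{-1547}} = \sqrt{373766 - \frac{10827}{1547}} = \sqrt{\frac{578205175}{1547}} = \frac{5 \sqrt{35779336229}}{1547}$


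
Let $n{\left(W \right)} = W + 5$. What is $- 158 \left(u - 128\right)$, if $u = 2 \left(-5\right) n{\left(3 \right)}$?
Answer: $32864$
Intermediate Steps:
$n{\left(W \right)} = 5 + W$
$u = -80$ ($u = 2 \left(-5\right) \left(5 + 3\right) = \left(-10\right) 8 = -80$)
$- 158 \left(u - 128\right) = - 158 \left(-80 - 128\right) = \left(-158\right) \left(-208\right) = 32864$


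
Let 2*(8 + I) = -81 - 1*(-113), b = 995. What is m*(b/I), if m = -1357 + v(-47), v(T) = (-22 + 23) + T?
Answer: -1395985/8 ≈ -1.7450e+5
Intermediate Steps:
I = 8 (I = -8 + (-81 - 1*(-113))/2 = -8 + (-81 + 113)/2 = -8 + (½)*32 = -8 + 16 = 8)
v(T) = 1 + T
m = -1403 (m = -1357 + (1 - 47) = -1357 - 46 = -1403)
m*(b/I) = -1395985/8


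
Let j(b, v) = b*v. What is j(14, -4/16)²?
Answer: 49/4 ≈ 12.250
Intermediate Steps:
j(14, -4/16)² = (14*(-4/16))² = (14*(-4*1/16))² = (14*(-¼))² = (-7/2)² = 49/4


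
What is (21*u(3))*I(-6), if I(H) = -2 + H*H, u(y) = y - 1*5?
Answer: -1428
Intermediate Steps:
u(y) = -5 + y (u(y) = y - 5 = -5 + y)
I(H) = -2 + H²
(21*u(3))*I(-6) = (21*(-5 + 3))*(-2 + (-6)²) = (21*(-2))*(-2 + 36) = -42*34 = -1428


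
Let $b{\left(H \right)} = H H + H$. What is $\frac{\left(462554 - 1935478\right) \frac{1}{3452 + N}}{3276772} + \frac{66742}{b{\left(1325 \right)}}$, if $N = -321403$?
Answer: $\frac{39331411983218}{1035341353333425} \approx 0.037989$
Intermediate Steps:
$b{\left(H \right)} = H + H^{2}$ ($b{\left(H \right)} = H^{2} + H = H + H^{2}$)
$\frac{\left(462554 - 1935478\right) \frac{1}{3452 + N}}{3276772} + \frac{66742}{b{\left(1325 \right)}} = \frac{\left(462554 - 1935478\right) \frac{1}{3452 - 321403}}{3276772} + \frac{66742}{1325 \left(1 + 1325\right)} = - \frac{1472924}{-317951} \cdot \frac{1}{3276772} + \frac{66742}{1325 \cdot 1326} = \left(-1472924\right) \left(- \frac{1}{317951}\right) \frac{1}{3276772} + \frac{66742}{1756950} = \frac{1472924}{317951} \cdot \frac{1}{3276772} + 66742 \cdot \frac{1}{1756950} = \frac{368231}{260463233543} + \frac{151}{3975} = \frac{39331411983218}{1035341353333425}$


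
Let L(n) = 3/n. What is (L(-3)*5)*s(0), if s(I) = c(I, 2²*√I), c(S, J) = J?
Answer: 0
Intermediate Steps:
s(I) = 4*√I (s(I) = 2²*√I = 4*√I)
(L(-3)*5)*s(0) = ((3/(-3))*5)*(4*√0) = ((3*(-⅓))*5)*(4*0) = -1*5*0 = -5*0 = 0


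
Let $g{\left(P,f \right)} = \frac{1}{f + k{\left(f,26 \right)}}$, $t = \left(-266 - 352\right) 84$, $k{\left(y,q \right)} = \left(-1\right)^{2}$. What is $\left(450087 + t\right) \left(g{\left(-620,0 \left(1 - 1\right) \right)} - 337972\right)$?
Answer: $-134571602925$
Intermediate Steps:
$k{\left(y,q \right)} = 1$
$t = -51912$ ($t = \left(-618\right) 84 = -51912$)
$g{\left(P,f \right)} = \frac{1}{1 + f}$ ($g{\left(P,f \right)} = \frac{1}{f + 1} = \frac{1}{1 + f}$)
$\left(450087 + t\right) \left(g{\left(-620,0 \left(1 - 1\right) \right)} - 337972\right) = \left(450087 - 51912\right) \left(\frac{1}{1 + 0 \left(1 - 1\right)} - 337972\right) = 398175 \left(\frac{1}{1 + 0 \cdot 0} - 337972\right) = 398175 \left(\frac{1}{1 + 0} - 337972\right) = 398175 \left(1^{-1} - 337972\right) = 398175 \left(1 - 337972\right) = 398175 \left(-337971\right) = -134571602925$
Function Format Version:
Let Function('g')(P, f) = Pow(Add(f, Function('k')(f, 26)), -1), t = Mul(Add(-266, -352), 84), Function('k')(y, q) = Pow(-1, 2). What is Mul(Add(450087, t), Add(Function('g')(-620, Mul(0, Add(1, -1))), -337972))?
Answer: -134571602925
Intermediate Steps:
Function('k')(y, q) = 1
t = -51912 (t = Mul(-618, 84) = -51912)
Function('g')(P, f) = Pow(Add(1, f), -1) (Function('g')(P, f) = Pow(Add(f, 1), -1) = Pow(Add(1, f), -1))
Mul(Add(450087, t), Add(Function('g')(-620, Mul(0, Add(1, -1))), -337972)) = Mul(Add(450087, -51912), Add(Pow(Add(1, Mul(0, Add(1, -1))), -1), -337972)) = Mul(398175, Add(Pow(Add(1, Mul(0, 0)), -1), -337972)) = Mul(398175, Add(Pow(Add(1, 0), -1), -337972)) = Mul(398175, Add(Pow(1, -1), -337972)) = Mul(398175, Add(1, -337972)) = Mul(398175, -337971) = -134571602925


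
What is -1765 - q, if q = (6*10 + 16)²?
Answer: -7541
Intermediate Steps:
q = 5776 (q = (60 + 16)² = 76² = 5776)
-1765 - q = -1765 - 1*5776 = -1765 - 5776 = -7541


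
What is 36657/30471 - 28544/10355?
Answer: -163393663/105175735 ≈ -1.5535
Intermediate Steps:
36657/30471 - 28544/10355 = 36657*(1/30471) - 28544*1/10355 = 12219/10157 - 28544/10355 = -163393663/105175735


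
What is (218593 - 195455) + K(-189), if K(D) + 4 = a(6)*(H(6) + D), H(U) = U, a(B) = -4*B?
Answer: 27526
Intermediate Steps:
K(D) = -148 - 24*D (K(D) = -4 + (-4*6)*(6 + D) = -4 - 24*(6 + D) = -4 + (-144 - 24*D) = -148 - 24*D)
(218593 - 195455) + K(-189) = (218593 - 195455) + (-148 - 24*(-189)) = 23138 + (-148 + 4536) = 23138 + 4388 = 27526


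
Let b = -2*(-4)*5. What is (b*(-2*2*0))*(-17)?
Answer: 0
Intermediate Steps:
b = 40 (b = 8*5 = 40)
(b*(-2*2*0))*(-17) = (40*(-2*2*0))*(-17) = (40*(-4*0))*(-17) = (40*0)*(-17) = 0*(-17) = 0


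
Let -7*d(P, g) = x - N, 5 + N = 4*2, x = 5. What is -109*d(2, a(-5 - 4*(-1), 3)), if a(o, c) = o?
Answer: 218/7 ≈ 31.143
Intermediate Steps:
N = 3 (N = -5 + 4*2 = -5 + 8 = 3)
d(P, g) = -2/7 (d(P, g) = -(5 - 1*3)/7 = -(5 - 3)/7 = -⅐*2 = -2/7)
-109*d(2, a(-5 - 4*(-1), 3)) = -109*(-2/7) = 218/7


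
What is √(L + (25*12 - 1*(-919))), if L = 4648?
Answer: √5867 ≈ 76.596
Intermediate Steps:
√(L + (25*12 - 1*(-919))) = √(4648 + (25*12 - 1*(-919))) = √(4648 + (300 + 919)) = √(4648 + 1219) = √5867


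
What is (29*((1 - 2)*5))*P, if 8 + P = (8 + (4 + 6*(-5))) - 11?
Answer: 5365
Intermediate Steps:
P = -37 (P = -8 + ((8 + (4 + 6*(-5))) - 11) = -8 + ((8 + (4 - 30)) - 11) = -8 + ((8 - 26) - 11) = -8 + (-18 - 11) = -8 - 29 = -37)
(29*((1 - 2)*5))*P = (29*((1 - 2)*5))*(-37) = (29*(-1*5))*(-37) = (29*(-5))*(-37) = -145*(-37) = 5365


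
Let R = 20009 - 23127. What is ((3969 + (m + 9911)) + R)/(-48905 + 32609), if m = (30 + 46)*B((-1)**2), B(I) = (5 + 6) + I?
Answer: -5837/8148 ≈ -0.71637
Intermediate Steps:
R = -3118
B(I) = 11 + I
m = 912 (m = (30 + 46)*(11 + (-1)**2) = 76*(11 + 1) = 76*12 = 912)
((3969 + (m + 9911)) + R)/(-48905 + 32609) = ((3969 + (912 + 9911)) - 3118)/(-48905 + 32609) = ((3969 + 10823) - 3118)/(-16296) = (14792 - 3118)*(-1/16296) = 11674*(-1/16296) = -5837/8148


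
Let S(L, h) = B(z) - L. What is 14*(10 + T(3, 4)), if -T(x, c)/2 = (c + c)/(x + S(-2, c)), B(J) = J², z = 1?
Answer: 308/3 ≈ 102.67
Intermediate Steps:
S(L, h) = 1 - L (S(L, h) = 1² - L = 1 - L)
T(x, c) = -4*c/(3 + x) (T(x, c) = -2*(c + c)/(x + (1 - 1*(-2))) = -2*2*c/(x + (1 + 2)) = -2*2*c/(x + 3) = -2*2*c/(3 + x) = -4*c/(3 + x))
14*(10 + T(3, 4)) = 14*(10 - 4*4/(3 + 3)) = 14*(10 - 4*4/6) = 14*(10 - 4*4*⅙) = 14*(10 - 8/3) = 14*(22/3) = 308/3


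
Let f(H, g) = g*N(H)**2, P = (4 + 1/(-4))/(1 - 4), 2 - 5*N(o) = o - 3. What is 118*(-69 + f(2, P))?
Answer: -81951/10 ≈ -8195.1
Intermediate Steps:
N(o) = 1 - o/5 (N(o) = 2/5 - (o - 3)/5 = 2/5 - (-3 + o)/5 = 2/5 + (3/5 - o/5) = 1 - o/5)
P = -5/4 (P = (4 - 1/4)/(-3) = (15/4)*(-1/3) = -5/4 ≈ -1.2500)
f(H, g) = g*(1 - H/5)**2
118*(-69 + f(2, P)) = 118*(-69 + (1/25)*(-5/4)*(-5 + 2)**2) = 118*(-69 + (1/25)*(-5/4)*(-3)**2) = 118*(-69 + (1/25)*(-5/4)*9) = 118*(-69 - 9/20) = 118*(-1389/20) = -81951/10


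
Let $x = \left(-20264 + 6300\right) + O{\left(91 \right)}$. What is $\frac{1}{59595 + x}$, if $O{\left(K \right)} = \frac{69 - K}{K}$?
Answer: $\frac{91}{4152399} \approx 2.1915 \cdot 10^{-5}$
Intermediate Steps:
$O{\left(K \right)} = \frac{69 - K}{K}$
$x = - \frac{1270746}{91}$ ($x = \left(-20264 + 6300\right) + \frac{69 - 91}{91} = -13964 + \frac{69 - 91}{91} = -13964 + \frac{1}{91} \left(-22\right) = -13964 - \frac{22}{91} = - \frac{1270746}{91} \approx -13964.0$)
$\frac{1}{59595 + x} = \frac{1}{59595 - \frac{1270746}{91}} = \frac{1}{\frac{4152399}{91}} = \frac{91}{4152399}$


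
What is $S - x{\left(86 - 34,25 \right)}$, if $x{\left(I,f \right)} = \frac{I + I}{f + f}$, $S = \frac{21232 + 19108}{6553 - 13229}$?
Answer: $- \frac{338913}{41725} \approx -8.1225$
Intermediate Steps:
$S = - \frac{10085}{1669}$ ($S = \frac{40340}{-6676} = 40340 \left(- \frac{1}{6676}\right) = - \frac{10085}{1669} \approx -6.0425$)
$x{\left(I,f \right)} = \frac{I}{f}$ ($x{\left(I,f \right)} = \frac{2 I}{2 f} = 2 I \frac{1}{2 f} = \frac{I}{f}$)
$S - x{\left(86 - 34,25 \right)} = - \frac{10085}{1669} - \frac{86 - 34}{25} = - \frac{10085}{1669} - \left(86 - 34\right) \frac{1}{25} = - \frac{10085}{1669} - 52 \cdot \frac{1}{25} = - \frac{10085}{1669} - \frac{52}{25} = - \frac{338913}{41725}$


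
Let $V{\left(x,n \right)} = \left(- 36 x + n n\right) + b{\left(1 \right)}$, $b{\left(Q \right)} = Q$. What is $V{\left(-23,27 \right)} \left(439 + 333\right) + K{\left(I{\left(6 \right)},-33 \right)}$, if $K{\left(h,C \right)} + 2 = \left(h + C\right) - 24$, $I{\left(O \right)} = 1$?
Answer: $1202718$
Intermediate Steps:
$V{\left(x,n \right)} = 1 + n^{2} - 36 x$ ($V{\left(x,n \right)} = \left(- 36 x + n n\right) + 1 = \left(- 36 x + n^{2}\right) + 1 = \left(n^{2} - 36 x\right) + 1 = 1 + n^{2} - 36 x$)
$K{\left(h,C \right)} = -26 + C + h$ ($K{\left(h,C \right)} = -2 - \left(24 - C - h\right) = -2 + \left(-24 + C + h\right) = -26 + C + h$)
$V{\left(-23,27 \right)} \left(439 + 333\right) + K{\left(I{\left(6 \right)},-33 \right)} = \left(1 + 27^{2} - -828\right) \left(439 + 333\right) - 58 = \left(1 + 729 + 828\right) 772 - 58 = 1558 \cdot 772 - 58 = 1202776 - 58 = 1202718$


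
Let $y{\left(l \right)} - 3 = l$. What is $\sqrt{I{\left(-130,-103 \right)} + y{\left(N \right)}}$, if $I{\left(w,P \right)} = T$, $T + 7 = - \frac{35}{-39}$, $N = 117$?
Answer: $\frac{\sqrt{173238}}{39} \approx 10.672$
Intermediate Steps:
$y{\left(l \right)} = 3 + l$
$T = - \frac{238}{39}$ ($T = -7 - \frac{35}{-39} = -7 - - \frac{35}{39} = -7 + \frac{35}{39} = - \frac{238}{39} \approx -6.1026$)
$I{\left(w,P \right)} = - \frac{238}{39}$
$\sqrt{I{\left(-130,-103 \right)} + y{\left(N \right)}} = \sqrt{- \frac{238}{39} + \left(3 + 117\right)} = \sqrt{- \frac{238}{39} + 120} = \sqrt{\frac{4442}{39}} = \frac{\sqrt{173238}}{39}$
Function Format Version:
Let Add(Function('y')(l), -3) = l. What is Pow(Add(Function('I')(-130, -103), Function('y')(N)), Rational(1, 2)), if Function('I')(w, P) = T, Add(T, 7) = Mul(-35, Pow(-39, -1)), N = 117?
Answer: Mul(Rational(1, 39), Pow(173238, Rational(1, 2))) ≈ 10.672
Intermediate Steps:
Function('y')(l) = Add(3, l)
T = Rational(-238, 39) (T = Add(-7, Mul(-35, Pow(-39, -1))) = Add(-7, Mul(-35, Rational(-1, 39))) = Add(-7, Rational(35, 39)) = Rational(-238, 39) ≈ -6.1026)
Function('I')(w, P) = Rational(-238, 39)
Pow(Add(Function('I')(-130, -103), Function('y')(N)), Rational(1, 2)) = Pow(Add(Rational(-238, 39), Add(3, 117)), Rational(1, 2)) = Pow(Add(Rational(-238, 39), 120), Rational(1, 2)) = Pow(Rational(4442, 39), Rational(1, 2)) = Mul(Rational(1, 39), Pow(173238, Rational(1, 2)))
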